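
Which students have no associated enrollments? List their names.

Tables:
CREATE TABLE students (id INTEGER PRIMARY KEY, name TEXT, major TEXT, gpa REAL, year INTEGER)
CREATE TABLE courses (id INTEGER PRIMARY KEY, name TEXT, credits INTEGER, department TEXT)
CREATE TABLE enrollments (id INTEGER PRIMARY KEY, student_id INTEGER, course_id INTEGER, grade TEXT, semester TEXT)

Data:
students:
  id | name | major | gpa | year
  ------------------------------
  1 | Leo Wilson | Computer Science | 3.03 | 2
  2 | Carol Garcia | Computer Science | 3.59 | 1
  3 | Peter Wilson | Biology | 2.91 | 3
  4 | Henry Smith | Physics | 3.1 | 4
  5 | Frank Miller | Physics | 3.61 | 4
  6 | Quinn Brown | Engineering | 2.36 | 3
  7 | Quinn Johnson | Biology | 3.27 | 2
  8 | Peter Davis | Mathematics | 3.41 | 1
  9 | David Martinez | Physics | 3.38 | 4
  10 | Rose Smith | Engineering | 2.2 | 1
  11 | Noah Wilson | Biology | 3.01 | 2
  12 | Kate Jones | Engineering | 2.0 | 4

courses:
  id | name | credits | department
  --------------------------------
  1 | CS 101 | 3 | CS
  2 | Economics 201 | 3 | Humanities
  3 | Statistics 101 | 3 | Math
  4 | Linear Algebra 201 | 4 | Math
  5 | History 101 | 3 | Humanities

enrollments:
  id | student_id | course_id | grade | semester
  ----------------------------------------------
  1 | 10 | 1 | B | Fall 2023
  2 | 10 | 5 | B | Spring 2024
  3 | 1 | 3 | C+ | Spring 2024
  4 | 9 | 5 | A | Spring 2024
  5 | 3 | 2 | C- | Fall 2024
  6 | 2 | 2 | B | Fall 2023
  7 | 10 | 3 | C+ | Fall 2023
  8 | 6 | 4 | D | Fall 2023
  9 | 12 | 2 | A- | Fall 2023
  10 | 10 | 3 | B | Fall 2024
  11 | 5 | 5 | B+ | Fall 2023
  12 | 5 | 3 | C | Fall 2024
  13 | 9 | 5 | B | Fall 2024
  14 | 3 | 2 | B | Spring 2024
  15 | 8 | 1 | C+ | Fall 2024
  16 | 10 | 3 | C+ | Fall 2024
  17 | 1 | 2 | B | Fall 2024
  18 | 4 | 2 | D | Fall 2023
SELECT p.name FROM students p LEFT JOIN enrollments c ON c.student_id = p.id WHERE c.id IS NULL

Execution result:
name
Quinn Johnson
Noah Wilson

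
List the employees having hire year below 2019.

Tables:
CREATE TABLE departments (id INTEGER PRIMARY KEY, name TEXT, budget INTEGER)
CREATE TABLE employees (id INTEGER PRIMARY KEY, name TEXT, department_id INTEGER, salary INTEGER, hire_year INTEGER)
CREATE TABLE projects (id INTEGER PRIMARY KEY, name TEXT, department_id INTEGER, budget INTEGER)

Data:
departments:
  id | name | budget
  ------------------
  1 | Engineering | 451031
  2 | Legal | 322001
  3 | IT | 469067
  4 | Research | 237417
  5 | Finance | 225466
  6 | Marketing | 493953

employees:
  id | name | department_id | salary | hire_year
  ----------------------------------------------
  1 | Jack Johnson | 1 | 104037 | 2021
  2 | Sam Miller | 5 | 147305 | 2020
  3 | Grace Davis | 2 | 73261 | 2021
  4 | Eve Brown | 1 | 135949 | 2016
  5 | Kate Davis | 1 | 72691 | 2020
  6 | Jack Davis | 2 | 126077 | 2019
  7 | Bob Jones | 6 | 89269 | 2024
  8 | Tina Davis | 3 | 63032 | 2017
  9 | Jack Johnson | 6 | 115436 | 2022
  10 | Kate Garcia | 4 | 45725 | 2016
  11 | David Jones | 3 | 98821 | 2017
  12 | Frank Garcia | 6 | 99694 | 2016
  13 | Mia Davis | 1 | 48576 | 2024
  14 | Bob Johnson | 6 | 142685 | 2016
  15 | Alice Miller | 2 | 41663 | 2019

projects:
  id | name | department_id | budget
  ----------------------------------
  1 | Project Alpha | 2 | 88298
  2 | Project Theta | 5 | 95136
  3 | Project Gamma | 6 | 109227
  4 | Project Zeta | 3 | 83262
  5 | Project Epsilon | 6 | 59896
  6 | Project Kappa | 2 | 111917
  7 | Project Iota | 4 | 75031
SELECT name, hire_year FROM employees WHERE hire_year < 2019

Execution result:
name | hire_year
Eve Brown | 2016
Tina Davis | 2017
Kate Garcia | 2016
David Jones | 2017
Frank Garcia | 2016
Bob Johnson | 2016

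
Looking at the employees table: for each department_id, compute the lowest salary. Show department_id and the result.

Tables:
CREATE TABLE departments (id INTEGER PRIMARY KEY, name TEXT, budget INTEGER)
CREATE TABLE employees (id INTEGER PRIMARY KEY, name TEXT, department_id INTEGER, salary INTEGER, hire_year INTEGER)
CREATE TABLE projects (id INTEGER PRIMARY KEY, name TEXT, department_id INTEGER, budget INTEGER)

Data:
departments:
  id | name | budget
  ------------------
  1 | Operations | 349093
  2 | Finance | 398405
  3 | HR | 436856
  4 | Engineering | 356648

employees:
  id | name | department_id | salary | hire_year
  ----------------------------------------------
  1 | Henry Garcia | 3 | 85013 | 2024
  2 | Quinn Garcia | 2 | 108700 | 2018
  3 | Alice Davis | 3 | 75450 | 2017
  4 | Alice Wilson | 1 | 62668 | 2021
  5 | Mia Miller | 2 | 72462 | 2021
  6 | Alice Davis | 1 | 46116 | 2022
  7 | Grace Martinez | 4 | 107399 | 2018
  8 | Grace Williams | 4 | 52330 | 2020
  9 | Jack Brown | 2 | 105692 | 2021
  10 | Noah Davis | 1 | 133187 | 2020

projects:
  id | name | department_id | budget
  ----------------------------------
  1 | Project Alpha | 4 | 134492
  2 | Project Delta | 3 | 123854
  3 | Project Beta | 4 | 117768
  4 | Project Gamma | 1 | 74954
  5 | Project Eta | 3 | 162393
SELECT department_id, MIN(salary) AS min_salary FROM employees GROUP BY department_id

Execution result:
department_id | min_salary
1 | 46116
2 | 72462
3 | 75450
4 | 52330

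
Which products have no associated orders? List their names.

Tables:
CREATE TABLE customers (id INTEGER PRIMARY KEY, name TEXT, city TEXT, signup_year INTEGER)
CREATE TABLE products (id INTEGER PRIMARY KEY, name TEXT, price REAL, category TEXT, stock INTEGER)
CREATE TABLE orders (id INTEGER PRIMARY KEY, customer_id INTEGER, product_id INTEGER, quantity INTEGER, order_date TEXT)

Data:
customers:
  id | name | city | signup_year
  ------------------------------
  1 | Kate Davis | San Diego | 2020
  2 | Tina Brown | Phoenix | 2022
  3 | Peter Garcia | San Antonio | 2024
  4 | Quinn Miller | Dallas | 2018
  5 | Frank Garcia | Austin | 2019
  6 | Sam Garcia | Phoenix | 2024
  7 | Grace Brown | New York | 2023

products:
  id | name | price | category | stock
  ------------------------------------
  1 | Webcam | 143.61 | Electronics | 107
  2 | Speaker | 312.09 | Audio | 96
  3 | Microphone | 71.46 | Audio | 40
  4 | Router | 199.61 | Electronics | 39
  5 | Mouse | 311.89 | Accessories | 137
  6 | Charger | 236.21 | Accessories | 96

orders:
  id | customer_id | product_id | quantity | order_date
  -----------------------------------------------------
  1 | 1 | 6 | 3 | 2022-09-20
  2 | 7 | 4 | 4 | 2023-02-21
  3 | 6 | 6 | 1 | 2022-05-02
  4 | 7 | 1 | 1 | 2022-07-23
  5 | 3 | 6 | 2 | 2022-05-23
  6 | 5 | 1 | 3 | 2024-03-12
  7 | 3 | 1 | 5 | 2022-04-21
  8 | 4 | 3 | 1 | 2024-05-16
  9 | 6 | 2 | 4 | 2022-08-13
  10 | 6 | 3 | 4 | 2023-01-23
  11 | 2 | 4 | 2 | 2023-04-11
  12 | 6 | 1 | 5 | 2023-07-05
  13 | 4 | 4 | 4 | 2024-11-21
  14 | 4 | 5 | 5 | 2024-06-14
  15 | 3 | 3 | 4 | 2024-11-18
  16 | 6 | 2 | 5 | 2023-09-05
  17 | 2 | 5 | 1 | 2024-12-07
SELECT p.name FROM products p LEFT JOIN orders c ON c.product_id = p.id WHERE c.id IS NULL

Execution result:
(no rows)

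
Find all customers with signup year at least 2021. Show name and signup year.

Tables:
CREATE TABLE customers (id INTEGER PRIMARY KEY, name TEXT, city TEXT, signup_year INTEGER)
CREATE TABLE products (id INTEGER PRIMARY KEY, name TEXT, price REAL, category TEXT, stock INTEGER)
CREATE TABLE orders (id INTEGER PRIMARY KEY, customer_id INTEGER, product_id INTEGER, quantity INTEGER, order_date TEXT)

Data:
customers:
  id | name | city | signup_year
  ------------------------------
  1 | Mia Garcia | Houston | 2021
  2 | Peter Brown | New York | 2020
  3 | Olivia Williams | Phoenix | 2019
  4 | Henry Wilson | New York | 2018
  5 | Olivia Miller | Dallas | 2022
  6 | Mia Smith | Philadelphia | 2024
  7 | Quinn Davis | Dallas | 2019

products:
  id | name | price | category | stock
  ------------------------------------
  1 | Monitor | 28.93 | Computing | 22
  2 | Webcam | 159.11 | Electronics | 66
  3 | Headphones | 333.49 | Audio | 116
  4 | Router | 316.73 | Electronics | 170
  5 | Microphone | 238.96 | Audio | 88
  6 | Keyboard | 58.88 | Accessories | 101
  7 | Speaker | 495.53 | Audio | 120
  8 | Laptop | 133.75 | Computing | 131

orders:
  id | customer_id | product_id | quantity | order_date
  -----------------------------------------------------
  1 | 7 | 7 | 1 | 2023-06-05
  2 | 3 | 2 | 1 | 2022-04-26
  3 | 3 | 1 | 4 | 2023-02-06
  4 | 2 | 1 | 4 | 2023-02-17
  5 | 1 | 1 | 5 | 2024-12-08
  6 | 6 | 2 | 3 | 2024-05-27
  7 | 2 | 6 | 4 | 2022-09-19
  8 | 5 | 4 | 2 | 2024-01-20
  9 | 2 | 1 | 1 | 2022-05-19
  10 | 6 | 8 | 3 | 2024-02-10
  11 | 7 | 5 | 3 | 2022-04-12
SELECT name, signup_year FROM customers WHERE signup_year >= 2021

Execution result:
name | signup_year
Mia Garcia | 2021
Olivia Miller | 2022
Mia Smith | 2024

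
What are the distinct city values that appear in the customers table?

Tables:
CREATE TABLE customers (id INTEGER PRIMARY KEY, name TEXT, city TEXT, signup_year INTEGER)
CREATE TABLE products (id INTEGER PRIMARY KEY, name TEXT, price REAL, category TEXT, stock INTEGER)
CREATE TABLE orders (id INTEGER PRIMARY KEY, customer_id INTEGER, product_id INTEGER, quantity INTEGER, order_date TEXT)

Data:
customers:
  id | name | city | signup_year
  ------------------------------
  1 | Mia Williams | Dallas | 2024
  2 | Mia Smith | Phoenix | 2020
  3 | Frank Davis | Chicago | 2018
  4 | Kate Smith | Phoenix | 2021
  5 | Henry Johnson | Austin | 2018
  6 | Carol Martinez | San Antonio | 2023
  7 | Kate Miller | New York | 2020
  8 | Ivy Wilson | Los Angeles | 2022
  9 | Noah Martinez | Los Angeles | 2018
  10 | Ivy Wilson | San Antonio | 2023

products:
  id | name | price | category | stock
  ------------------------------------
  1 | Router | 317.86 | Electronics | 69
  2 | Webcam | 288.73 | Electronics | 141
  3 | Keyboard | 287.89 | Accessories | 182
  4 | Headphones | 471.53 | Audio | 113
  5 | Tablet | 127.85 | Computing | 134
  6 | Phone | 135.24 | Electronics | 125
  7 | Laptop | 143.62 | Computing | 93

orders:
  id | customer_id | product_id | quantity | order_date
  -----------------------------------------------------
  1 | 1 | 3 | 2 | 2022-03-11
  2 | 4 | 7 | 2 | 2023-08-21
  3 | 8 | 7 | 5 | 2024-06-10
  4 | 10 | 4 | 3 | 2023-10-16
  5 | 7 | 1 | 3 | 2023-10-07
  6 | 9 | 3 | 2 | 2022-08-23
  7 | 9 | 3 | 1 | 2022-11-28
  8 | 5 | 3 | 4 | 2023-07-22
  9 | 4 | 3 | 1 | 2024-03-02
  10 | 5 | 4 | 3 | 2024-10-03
SELECT DISTINCT city FROM customers

Execution result:
city
Dallas
Phoenix
Chicago
Austin
San Antonio
New York
Los Angeles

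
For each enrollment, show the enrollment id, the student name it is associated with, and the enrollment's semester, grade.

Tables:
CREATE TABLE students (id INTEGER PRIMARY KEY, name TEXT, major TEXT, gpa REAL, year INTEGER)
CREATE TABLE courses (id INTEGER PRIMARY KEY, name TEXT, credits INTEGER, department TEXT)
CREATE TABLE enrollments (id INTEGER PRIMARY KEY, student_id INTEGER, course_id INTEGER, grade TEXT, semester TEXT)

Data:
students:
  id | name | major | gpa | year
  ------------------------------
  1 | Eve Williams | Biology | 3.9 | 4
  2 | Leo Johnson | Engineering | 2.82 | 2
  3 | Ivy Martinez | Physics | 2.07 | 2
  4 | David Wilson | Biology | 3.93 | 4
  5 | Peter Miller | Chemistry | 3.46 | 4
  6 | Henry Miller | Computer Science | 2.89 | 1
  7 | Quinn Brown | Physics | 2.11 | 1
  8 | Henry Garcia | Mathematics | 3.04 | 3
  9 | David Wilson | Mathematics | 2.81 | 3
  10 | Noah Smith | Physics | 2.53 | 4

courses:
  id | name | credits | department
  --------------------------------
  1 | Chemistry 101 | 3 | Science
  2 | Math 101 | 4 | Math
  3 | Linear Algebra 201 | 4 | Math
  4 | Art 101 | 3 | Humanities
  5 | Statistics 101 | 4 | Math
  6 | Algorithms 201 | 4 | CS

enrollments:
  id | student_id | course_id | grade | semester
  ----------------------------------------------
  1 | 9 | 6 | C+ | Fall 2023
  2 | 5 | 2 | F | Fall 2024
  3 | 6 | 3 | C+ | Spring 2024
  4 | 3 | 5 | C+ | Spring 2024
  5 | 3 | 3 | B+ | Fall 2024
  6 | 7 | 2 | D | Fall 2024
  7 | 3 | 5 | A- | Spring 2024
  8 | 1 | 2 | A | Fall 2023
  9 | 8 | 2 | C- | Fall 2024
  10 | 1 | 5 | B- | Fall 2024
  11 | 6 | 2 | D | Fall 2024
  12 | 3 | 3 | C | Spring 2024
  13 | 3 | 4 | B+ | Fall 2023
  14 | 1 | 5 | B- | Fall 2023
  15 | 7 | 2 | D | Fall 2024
SELECT c.id, p.name AS student, c.semester, c.grade FROM enrollments c JOIN students p ON c.student_id = p.id

Execution result:
id | student | semester | grade
1 | David Wilson | Fall 2023 | C+
2 | Peter Miller | Fall 2024 | F
3 | Henry Miller | Spring 2024 | C+
4 | Ivy Martinez | Spring 2024 | C+
5 | Ivy Martinez | Fall 2024 | B+
6 | Quinn Brown | Fall 2024 | D
7 | Ivy Martinez | Spring 2024 | A-
8 | Eve Williams | Fall 2023 | A
9 | Henry Garcia | Fall 2024 | C-
10 | Eve Williams | Fall 2024 | B-
11 | Henry Miller | Fall 2024 | D
12 | Ivy Martinez | Spring 2024 | C
13 | Ivy Martinez | Fall 2023 | B+
14 | Eve Williams | Fall 2023 | B-
15 | Quinn Brown | Fall 2024 | D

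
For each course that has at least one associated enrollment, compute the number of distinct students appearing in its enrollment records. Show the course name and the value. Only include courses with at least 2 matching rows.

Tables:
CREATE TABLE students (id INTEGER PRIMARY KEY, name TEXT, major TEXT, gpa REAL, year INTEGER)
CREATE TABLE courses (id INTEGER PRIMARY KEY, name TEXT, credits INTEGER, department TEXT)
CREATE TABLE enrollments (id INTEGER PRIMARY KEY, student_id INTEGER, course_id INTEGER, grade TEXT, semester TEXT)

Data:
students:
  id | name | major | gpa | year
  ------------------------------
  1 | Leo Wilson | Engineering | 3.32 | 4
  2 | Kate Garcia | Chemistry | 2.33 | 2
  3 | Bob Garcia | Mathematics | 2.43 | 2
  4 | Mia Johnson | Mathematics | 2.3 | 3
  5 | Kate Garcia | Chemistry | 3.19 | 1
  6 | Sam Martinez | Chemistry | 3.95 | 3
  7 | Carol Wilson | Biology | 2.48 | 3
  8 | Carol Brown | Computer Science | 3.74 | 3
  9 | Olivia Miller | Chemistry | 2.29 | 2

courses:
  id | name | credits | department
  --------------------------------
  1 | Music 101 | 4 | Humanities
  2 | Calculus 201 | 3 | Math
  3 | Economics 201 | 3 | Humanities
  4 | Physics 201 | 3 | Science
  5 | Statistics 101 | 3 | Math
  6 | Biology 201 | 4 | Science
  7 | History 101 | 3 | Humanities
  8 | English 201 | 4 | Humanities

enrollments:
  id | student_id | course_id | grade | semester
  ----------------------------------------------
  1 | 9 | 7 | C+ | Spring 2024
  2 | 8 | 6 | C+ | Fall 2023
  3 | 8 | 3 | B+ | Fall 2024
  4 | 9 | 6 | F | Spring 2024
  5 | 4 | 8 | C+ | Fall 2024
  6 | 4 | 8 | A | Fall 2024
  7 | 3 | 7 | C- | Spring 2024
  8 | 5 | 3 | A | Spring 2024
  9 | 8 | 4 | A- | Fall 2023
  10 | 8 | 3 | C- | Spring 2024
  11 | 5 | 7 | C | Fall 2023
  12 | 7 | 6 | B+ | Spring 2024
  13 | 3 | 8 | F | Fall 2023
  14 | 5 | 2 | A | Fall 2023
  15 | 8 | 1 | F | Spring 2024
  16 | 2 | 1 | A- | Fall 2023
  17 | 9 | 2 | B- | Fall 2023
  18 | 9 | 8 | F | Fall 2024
SELECT p.name, COUNT(DISTINCT c.student_id) AS distinct_student_count FROM enrollments c JOIN courses p ON c.course_id = p.id GROUP BY p.id, p.name HAVING COUNT(*) >= 2

Execution result:
name | distinct_student_count
Music 101 | 2
Calculus 201 | 2
Economics 201 | 2
Biology 201 | 3
History 101 | 3
English 201 | 3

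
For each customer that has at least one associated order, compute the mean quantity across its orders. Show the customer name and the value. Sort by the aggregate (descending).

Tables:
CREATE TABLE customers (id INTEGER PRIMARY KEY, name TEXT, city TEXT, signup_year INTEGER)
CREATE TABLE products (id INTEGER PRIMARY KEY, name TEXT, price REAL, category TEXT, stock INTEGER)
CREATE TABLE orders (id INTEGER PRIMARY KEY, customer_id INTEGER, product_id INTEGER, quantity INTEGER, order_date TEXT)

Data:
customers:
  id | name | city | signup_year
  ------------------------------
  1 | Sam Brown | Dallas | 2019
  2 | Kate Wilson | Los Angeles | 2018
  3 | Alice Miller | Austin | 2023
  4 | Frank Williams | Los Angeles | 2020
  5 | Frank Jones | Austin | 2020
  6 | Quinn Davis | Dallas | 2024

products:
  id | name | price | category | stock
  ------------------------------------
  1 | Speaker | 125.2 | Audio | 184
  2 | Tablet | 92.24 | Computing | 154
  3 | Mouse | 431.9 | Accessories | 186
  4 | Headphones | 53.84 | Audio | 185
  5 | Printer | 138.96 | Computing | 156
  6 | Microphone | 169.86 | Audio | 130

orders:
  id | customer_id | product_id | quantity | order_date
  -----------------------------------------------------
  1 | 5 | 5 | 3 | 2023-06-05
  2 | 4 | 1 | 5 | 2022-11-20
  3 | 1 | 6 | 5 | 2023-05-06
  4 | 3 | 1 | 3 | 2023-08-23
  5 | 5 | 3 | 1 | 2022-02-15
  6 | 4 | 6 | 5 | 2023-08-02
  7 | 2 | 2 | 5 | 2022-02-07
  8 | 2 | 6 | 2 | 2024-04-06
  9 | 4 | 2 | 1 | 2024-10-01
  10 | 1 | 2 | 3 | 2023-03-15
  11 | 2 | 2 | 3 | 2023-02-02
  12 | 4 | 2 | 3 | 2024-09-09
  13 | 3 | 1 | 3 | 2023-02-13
SELECT p.name, AVG(c.quantity) AS avg_quantity FROM orders c JOIN customers p ON c.customer_id = p.id GROUP BY p.id, p.name ORDER BY avg_quantity DESC

Execution result:
name | avg_quantity
Sam Brown | 4.00
Frank Williams | 3.50
Kate Wilson | 3.33
Alice Miller | 3.00
Frank Jones | 2.00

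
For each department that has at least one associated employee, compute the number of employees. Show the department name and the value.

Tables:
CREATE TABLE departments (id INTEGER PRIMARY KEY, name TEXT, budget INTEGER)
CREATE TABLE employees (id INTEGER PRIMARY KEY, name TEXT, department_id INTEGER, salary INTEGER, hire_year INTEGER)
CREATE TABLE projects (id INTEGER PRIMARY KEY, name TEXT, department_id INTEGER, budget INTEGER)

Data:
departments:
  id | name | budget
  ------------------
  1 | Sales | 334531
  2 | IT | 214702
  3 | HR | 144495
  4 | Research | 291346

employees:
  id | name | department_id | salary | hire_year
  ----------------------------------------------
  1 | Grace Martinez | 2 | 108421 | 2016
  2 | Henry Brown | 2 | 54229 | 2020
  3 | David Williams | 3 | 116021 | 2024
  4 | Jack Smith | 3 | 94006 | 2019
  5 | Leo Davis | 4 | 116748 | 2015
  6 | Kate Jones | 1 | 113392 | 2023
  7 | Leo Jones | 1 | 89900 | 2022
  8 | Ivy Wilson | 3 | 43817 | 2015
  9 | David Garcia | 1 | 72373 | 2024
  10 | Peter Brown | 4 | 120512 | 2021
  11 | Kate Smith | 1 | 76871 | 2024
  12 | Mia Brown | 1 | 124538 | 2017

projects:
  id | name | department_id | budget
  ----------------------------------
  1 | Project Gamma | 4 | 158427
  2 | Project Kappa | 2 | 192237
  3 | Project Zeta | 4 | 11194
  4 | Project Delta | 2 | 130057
SELECT p.name, COUNT(*) AS n FROM employees c JOIN departments p ON c.department_id = p.id GROUP BY p.id, p.name

Execution result:
name | n
Sales | 5
IT | 2
HR | 3
Research | 2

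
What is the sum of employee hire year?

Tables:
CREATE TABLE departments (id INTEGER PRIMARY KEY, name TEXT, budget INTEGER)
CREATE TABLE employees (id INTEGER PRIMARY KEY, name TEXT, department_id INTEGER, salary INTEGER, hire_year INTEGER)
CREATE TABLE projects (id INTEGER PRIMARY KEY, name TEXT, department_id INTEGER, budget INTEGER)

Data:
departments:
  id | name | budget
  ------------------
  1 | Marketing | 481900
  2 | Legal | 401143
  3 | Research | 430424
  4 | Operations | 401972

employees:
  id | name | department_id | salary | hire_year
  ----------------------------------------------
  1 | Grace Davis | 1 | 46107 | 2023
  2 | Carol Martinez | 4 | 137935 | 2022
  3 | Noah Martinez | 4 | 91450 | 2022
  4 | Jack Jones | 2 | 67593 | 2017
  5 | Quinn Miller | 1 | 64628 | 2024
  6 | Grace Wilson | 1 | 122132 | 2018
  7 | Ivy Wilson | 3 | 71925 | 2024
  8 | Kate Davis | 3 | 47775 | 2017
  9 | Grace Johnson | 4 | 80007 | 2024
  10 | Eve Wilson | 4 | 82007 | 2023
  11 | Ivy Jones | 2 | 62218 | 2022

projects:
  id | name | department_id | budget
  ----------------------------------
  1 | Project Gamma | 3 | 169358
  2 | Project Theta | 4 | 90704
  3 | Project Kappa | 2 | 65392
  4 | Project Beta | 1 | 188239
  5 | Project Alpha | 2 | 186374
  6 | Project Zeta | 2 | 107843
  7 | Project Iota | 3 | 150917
SELECT SUM(hire_year) FROM employees

Execution result:
22236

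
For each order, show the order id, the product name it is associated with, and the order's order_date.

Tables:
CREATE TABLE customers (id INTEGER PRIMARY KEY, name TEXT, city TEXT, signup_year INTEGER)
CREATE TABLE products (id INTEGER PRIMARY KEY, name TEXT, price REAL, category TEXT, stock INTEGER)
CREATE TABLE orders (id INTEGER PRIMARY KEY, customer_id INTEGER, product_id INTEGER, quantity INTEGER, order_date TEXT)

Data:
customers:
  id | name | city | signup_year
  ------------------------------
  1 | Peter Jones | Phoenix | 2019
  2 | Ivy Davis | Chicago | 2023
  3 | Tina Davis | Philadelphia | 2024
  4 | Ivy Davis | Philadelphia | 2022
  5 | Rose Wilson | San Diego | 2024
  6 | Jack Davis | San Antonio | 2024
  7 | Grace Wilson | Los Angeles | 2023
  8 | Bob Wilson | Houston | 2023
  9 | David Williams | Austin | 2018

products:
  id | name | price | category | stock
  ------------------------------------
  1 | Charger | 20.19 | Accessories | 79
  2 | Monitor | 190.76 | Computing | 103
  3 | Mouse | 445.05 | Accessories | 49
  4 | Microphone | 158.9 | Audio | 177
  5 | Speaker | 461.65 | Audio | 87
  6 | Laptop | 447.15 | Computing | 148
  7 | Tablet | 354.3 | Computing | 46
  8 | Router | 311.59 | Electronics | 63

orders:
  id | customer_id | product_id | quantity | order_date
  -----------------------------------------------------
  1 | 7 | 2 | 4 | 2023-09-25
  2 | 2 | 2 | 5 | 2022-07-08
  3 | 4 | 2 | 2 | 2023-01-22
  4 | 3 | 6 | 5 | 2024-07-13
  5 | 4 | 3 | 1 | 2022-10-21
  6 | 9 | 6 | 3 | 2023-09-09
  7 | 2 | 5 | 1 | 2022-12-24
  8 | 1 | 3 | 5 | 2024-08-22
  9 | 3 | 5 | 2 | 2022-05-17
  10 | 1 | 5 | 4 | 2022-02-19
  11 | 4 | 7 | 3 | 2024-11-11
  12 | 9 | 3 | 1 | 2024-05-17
SELECT c.id, p.name AS product, c.order_date FROM orders c JOIN products p ON c.product_id = p.id

Execution result:
id | product | order_date
1 | Monitor | 2023-09-25
2 | Monitor | 2022-07-08
3 | Monitor | 2023-01-22
4 | Laptop | 2024-07-13
5 | Mouse | 2022-10-21
6 | Laptop | 2023-09-09
7 | Speaker | 2022-12-24
8 | Mouse | 2024-08-22
9 | Speaker | 2022-05-17
10 | Speaker | 2022-02-19
11 | Tablet | 2024-11-11
12 | Mouse | 2024-05-17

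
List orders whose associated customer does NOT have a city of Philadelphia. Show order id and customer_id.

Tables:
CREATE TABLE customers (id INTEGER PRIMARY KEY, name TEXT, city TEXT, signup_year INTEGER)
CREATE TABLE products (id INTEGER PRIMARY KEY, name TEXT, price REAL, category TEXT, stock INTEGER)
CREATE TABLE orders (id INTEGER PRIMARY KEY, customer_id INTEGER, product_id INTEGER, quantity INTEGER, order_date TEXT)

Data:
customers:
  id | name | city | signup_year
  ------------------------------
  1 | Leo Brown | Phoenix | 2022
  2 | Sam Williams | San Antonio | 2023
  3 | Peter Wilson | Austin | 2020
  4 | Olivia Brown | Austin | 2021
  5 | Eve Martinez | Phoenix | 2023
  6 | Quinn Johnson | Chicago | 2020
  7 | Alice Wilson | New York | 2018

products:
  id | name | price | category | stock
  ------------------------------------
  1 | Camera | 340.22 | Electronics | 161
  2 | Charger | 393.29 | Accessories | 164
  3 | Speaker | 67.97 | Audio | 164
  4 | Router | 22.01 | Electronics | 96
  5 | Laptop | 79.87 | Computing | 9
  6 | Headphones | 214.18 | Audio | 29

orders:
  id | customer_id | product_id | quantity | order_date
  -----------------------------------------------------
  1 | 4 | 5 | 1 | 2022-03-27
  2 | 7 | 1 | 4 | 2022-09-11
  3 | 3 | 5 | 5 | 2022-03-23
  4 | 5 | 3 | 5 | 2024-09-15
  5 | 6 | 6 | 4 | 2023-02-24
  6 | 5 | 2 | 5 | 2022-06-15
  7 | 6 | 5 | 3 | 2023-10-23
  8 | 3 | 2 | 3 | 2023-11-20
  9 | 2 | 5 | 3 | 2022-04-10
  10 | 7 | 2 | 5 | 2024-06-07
SELECT id, customer_id FROM orders WHERE customer_id NOT IN (SELECT id FROM customers WHERE city = 'Philadelphia')

Execution result:
id | customer_id
1 | 4
2 | 7
3 | 3
4 | 5
5 | 6
6 | 5
7 | 6
8 | 3
9 | 2
10 | 7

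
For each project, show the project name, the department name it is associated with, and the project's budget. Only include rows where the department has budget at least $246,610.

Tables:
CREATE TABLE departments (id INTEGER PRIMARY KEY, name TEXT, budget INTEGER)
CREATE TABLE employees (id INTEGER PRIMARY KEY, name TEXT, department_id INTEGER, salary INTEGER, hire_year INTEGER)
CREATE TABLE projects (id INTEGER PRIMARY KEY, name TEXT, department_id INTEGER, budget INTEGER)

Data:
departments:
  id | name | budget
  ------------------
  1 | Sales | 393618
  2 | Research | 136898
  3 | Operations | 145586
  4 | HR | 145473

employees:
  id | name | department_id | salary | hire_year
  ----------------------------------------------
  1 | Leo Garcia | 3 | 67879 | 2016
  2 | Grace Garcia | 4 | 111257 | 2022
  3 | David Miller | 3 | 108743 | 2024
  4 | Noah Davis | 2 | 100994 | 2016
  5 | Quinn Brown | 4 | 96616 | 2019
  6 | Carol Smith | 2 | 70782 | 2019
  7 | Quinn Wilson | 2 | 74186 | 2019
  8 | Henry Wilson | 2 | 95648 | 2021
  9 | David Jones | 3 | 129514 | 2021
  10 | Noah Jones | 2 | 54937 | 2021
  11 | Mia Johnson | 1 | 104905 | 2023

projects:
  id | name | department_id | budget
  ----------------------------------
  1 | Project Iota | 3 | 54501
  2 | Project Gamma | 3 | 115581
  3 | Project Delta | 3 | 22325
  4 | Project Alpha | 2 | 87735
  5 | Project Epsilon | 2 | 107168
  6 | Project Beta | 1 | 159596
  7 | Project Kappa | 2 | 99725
SELECT c.name, p.name AS department, c.budget FROM projects c JOIN departments p ON c.department_id = p.id WHERE p.budget >= 246610

Execution result:
name | department | budget
Project Beta | Sales | 159596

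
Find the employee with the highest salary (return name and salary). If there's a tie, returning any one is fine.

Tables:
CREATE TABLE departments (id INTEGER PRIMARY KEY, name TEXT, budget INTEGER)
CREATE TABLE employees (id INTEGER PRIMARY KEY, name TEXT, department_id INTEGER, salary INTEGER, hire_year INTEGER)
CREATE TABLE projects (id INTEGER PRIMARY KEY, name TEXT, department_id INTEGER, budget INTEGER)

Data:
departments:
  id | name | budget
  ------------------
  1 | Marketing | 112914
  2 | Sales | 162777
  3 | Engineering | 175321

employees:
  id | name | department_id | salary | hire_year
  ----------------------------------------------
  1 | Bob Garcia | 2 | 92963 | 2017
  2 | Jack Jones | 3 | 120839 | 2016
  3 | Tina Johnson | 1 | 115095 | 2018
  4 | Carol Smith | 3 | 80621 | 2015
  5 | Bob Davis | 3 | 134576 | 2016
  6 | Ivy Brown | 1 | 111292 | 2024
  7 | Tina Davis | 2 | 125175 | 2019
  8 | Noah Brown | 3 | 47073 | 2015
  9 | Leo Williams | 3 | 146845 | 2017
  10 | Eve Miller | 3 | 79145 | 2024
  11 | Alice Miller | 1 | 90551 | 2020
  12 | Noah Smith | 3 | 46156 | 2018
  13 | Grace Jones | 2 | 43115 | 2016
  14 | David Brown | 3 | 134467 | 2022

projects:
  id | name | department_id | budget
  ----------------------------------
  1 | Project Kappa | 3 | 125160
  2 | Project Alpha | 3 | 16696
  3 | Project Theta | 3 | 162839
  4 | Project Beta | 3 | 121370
SELECT name, salary FROM employees ORDER BY salary DESC LIMIT 1

Execution result:
name | salary
Leo Williams | 146845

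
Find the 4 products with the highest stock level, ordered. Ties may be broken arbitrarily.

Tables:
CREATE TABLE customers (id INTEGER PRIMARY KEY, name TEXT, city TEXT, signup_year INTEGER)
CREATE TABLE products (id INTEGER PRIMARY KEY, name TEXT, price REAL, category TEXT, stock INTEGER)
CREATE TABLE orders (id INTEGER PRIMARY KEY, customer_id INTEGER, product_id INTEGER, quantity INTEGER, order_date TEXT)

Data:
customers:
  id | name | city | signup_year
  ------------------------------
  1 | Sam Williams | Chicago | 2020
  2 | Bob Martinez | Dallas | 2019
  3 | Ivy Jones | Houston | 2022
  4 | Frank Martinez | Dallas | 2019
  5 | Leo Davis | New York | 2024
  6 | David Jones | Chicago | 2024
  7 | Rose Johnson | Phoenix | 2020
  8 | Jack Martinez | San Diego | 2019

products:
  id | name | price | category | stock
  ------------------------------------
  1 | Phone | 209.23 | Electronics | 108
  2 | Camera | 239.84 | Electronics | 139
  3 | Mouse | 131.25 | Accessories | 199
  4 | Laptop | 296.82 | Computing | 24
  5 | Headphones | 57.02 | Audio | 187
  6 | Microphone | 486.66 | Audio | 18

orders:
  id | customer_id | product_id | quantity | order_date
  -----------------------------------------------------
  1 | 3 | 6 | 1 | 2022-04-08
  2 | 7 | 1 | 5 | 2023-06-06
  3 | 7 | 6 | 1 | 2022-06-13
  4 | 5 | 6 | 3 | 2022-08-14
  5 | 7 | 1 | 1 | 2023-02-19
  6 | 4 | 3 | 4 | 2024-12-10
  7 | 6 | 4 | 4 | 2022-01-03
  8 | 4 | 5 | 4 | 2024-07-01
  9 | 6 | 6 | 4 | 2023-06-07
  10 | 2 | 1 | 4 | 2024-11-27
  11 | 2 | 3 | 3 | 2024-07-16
SELECT name, stock FROM products ORDER BY stock DESC LIMIT 4

Execution result:
name | stock
Mouse | 199
Headphones | 187
Camera | 139
Phone | 108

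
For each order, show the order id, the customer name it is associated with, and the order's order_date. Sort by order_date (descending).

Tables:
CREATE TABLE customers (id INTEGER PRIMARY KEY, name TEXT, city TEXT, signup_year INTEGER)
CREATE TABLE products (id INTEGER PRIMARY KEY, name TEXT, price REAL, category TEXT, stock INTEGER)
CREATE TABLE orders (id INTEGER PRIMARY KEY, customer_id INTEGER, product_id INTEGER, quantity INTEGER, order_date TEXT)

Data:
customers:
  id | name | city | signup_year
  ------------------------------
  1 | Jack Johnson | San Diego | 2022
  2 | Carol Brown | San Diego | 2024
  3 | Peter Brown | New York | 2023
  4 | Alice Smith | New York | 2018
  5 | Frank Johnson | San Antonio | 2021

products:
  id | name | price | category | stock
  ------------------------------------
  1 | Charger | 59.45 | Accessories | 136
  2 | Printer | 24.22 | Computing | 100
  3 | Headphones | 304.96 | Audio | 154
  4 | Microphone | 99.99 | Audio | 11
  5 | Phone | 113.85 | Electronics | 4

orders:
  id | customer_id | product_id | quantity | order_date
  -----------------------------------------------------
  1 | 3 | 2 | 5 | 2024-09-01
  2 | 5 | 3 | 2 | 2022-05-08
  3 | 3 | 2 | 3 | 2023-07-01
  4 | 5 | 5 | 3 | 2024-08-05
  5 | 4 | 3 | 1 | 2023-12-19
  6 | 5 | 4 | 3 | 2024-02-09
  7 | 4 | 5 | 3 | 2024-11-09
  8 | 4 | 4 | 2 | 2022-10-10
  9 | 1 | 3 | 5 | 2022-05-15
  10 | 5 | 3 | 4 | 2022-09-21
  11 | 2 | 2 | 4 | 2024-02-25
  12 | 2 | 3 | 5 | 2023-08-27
SELECT c.id, p.name AS customer, c.order_date FROM orders c JOIN customers p ON c.customer_id = p.id ORDER BY c.order_date DESC

Execution result:
id | customer | order_date
7 | Alice Smith | 2024-11-09
1 | Peter Brown | 2024-09-01
4 | Frank Johnson | 2024-08-05
11 | Carol Brown | 2024-02-25
6 | Frank Johnson | 2024-02-09
5 | Alice Smith | 2023-12-19
12 | Carol Brown | 2023-08-27
3 | Peter Brown | 2023-07-01
8 | Alice Smith | 2022-10-10
10 | Frank Johnson | 2022-09-21
9 | Jack Johnson | 2022-05-15
2 | Frank Johnson | 2022-05-08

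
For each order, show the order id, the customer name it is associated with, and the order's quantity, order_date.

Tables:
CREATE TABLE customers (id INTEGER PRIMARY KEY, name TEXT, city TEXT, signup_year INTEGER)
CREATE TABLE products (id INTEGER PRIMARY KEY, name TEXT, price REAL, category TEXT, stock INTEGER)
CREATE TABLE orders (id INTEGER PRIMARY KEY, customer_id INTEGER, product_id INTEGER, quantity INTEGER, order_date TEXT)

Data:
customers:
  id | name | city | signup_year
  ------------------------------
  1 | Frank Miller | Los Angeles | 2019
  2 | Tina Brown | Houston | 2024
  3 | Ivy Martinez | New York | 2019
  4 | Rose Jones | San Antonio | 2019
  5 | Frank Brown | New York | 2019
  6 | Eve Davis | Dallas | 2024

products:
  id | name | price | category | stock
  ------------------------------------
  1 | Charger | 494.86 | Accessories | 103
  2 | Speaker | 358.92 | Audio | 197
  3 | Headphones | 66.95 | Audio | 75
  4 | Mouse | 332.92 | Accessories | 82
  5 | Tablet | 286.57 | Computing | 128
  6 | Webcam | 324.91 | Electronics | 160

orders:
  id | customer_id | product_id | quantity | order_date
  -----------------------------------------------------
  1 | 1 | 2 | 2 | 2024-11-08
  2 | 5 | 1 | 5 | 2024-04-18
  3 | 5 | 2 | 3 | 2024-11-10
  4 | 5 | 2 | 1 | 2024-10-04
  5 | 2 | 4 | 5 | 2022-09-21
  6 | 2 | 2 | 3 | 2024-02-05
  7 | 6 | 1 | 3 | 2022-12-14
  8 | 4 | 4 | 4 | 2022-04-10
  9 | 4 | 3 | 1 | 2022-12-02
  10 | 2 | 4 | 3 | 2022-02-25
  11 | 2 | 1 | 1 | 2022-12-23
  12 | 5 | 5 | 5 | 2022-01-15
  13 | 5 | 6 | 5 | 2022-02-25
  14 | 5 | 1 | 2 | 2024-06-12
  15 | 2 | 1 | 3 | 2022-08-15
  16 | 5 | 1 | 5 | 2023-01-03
SELECT c.id, p.name AS customer, c.quantity, c.order_date FROM orders c JOIN customers p ON c.customer_id = p.id

Execution result:
id | customer | quantity | order_date
1 | Frank Miller | 2 | 2024-11-08
2 | Frank Brown | 5 | 2024-04-18
3 | Frank Brown | 3 | 2024-11-10
4 | Frank Brown | 1 | 2024-10-04
5 | Tina Brown | 5 | 2022-09-21
6 | Tina Brown | 3 | 2024-02-05
7 | Eve Davis | 3 | 2022-12-14
8 | Rose Jones | 4 | 2022-04-10
9 | Rose Jones | 1 | 2022-12-02
10 | Tina Brown | 3 | 2022-02-25
11 | Tina Brown | 1 | 2022-12-23
12 | Frank Brown | 5 | 2022-01-15
13 | Frank Brown | 5 | 2022-02-25
14 | Frank Brown | 2 | 2024-06-12
15 | Tina Brown | 3 | 2022-08-15
16 | Frank Brown | 5 | 2023-01-03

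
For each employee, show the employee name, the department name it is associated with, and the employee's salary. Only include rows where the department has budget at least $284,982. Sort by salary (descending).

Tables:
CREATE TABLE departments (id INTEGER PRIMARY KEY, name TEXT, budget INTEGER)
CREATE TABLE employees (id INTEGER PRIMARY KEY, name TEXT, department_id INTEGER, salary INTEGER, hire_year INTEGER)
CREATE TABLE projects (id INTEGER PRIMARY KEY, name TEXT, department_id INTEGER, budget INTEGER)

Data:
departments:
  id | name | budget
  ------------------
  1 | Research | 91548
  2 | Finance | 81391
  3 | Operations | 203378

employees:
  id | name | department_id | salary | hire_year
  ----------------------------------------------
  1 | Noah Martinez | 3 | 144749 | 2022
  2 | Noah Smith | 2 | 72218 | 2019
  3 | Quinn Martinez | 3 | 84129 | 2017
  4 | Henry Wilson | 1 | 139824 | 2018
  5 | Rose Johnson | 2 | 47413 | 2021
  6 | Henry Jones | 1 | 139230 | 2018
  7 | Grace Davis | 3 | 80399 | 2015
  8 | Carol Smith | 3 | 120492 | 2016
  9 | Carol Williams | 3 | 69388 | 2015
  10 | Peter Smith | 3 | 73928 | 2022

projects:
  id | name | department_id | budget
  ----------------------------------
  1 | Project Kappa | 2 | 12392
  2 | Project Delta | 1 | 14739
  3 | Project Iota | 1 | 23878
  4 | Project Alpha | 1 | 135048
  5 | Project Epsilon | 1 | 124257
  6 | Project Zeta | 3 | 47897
SELECT c.name, p.name AS department, c.salary FROM employees c JOIN departments p ON c.department_id = p.id WHERE p.budget >= 284982 ORDER BY c.salary DESC

Execution result:
(no rows)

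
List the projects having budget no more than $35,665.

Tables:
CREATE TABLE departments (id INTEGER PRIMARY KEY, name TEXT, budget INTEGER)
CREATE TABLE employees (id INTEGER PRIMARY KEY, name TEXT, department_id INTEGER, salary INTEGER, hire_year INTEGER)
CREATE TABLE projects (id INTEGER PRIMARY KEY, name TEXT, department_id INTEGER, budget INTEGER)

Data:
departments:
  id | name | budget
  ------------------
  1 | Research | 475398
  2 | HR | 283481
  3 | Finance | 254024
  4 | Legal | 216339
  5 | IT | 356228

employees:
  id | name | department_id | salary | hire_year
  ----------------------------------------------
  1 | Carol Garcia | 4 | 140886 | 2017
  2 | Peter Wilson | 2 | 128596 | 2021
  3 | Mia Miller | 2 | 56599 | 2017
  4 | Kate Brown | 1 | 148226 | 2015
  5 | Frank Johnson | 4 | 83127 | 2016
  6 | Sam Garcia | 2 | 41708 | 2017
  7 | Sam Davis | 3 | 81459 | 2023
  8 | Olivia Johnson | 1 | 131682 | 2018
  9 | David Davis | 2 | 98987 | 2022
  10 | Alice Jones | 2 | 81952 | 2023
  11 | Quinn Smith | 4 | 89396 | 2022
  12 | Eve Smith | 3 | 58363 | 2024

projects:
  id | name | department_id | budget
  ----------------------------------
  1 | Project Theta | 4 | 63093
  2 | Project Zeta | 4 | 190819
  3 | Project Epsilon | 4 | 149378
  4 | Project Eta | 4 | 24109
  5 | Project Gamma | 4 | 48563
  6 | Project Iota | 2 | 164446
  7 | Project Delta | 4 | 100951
SELECT name, budget FROM projects WHERE budget <= 35665

Execution result:
name | budget
Project Eta | 24109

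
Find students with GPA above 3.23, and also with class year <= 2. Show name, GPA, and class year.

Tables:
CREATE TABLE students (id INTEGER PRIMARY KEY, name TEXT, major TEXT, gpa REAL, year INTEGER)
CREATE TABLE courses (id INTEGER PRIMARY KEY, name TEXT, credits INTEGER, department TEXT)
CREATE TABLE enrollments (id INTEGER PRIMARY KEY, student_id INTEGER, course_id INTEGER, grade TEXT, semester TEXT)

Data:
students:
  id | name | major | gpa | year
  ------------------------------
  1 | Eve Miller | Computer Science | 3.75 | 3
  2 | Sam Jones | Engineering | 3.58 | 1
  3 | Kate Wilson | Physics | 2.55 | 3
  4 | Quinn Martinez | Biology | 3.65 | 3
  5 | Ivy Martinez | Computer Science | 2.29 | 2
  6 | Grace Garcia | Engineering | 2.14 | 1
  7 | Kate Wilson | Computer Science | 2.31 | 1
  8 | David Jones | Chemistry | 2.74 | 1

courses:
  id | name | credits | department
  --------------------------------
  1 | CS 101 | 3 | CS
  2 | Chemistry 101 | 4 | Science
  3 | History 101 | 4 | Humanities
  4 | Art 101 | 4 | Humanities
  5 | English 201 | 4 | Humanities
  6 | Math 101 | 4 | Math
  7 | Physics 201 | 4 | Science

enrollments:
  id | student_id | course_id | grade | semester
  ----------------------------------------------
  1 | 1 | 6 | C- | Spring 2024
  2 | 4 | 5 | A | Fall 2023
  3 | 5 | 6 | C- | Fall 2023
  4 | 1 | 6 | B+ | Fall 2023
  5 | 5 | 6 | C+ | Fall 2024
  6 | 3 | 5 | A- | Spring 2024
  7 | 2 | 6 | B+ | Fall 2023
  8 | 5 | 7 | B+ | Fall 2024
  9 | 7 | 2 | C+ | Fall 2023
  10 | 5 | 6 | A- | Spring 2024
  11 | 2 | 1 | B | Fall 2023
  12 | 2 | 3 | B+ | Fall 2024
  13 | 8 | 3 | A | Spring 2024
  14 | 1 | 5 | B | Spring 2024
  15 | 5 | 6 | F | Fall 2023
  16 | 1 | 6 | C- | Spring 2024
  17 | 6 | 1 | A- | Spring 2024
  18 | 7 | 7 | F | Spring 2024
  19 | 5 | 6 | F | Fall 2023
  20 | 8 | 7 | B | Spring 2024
SELECT name, gpa, year FROM students WHERE gpa > 3.23 AND year <= 2

Execution result:
name | gpa | year
Sam Jones | 3.58 | 1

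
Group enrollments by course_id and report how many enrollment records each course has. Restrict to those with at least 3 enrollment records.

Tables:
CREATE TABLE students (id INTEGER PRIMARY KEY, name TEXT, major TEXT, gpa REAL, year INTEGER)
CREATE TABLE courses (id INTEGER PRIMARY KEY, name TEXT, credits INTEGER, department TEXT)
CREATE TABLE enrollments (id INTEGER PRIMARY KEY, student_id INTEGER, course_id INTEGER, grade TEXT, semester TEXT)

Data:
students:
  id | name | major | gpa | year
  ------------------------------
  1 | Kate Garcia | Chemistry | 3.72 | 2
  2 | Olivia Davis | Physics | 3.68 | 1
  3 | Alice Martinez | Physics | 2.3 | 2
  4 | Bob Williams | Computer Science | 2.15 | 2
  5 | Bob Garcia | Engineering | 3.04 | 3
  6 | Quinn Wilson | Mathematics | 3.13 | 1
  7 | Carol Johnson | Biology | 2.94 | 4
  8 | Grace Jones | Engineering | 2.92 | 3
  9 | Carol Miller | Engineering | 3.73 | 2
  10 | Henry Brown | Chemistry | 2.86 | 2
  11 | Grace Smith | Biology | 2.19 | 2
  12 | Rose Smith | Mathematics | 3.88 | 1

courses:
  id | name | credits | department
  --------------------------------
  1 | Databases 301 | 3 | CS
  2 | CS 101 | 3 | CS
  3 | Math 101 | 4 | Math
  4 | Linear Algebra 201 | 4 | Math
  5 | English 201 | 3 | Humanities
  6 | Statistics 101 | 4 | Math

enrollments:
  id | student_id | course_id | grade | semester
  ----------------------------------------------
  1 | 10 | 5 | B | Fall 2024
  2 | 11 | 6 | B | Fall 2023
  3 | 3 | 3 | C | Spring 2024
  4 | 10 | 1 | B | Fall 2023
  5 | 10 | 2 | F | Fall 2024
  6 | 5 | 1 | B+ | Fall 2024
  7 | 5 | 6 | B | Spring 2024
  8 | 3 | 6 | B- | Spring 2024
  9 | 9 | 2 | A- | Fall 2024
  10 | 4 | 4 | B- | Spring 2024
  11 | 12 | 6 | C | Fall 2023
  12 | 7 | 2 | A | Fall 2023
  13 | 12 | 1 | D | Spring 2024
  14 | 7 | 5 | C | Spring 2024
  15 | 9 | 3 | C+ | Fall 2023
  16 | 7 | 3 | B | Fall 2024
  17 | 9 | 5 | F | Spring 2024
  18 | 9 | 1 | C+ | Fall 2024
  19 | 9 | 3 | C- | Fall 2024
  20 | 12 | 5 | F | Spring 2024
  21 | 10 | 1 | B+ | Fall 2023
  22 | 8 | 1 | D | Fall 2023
SELECT course_id, COUNT(*) AS enrollment_count FROM enrollments GROUP BY course_id HAVING COUNT(*) >= 3

Execution result:
course_id | enrollment_count
1 | 6
2 | 3
3 | 4
5 | 4
6 | 4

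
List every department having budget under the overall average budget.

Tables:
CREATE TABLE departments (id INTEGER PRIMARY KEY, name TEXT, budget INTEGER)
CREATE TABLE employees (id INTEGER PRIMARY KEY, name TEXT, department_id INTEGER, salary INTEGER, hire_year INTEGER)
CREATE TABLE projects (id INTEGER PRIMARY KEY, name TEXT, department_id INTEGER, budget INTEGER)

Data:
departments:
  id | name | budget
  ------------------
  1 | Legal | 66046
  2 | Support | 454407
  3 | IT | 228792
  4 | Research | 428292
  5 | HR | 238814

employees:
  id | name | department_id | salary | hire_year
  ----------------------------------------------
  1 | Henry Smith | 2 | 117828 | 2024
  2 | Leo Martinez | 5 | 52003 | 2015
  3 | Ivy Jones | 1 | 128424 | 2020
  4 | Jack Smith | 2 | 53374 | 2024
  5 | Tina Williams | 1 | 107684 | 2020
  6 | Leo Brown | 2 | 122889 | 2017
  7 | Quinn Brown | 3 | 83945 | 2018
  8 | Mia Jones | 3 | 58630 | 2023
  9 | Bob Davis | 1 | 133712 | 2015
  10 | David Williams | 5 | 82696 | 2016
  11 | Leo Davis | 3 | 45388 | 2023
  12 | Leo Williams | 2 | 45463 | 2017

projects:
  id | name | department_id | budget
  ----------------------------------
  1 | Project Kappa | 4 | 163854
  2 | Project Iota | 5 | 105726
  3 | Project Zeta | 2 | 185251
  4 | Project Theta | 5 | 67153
SELECT name, budget FROM departments WHERE budget < (SELECT AVG(budget) FROM departments)

Execution result:
name | budget
Legal | 66046
IT | 228792
HR | 238814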